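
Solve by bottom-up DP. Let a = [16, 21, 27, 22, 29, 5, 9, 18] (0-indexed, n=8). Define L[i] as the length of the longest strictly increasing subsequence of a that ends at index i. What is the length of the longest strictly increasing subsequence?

4

   i    0    1    2    3    4    5    6    7
a[i]   16   21   27   22   29    5    9   18
L[i]    1    2    3    3    4    1    2    3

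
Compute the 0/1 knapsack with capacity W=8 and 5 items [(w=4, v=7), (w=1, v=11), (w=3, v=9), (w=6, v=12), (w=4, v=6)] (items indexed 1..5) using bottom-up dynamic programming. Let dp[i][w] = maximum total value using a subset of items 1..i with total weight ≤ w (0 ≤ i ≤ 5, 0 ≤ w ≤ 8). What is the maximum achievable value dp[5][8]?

i\w   0   1   2   3   4   5   6   7   8
  0   0   0   0   0   0   0   0   0   0
  1   0   0   0   0   7   7   7   7   7
  2   0  11  11  11  11  18  18  18  18
  3   0  11  11  11  20  20  20  20  27
  4   0  11  11  11  20  20  20  23  27
  5   0  11  11  11  20  20  20  23  27

27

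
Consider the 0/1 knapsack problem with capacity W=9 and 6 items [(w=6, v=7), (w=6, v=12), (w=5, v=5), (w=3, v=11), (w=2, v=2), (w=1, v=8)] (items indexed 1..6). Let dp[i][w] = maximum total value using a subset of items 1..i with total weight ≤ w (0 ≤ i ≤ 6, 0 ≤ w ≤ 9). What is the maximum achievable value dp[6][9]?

i\w   0   1   2   3   4   5   6   7   8   9
  0   0   0   0   0   0   0   0   0   0   0
  1   0   0   0   0   0   0   7   7   7   7
  2   0   0   0   0   0   0  12  12  12  12
  3   0   0   0   0   0   5  12  12  12  12
  4   0   0   0  11  11  11  12  12  16  23
  5   0   0   2  11  11  13  13  13  16  23
  6   0   8   8  11  19  19  21  21  21  24

24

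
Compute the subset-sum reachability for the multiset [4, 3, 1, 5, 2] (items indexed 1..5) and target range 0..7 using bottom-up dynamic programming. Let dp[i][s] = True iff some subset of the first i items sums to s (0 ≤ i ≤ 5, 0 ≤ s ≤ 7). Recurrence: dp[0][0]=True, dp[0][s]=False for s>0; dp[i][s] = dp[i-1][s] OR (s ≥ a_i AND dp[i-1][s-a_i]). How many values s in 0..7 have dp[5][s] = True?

8

i\s   0   1   2   3   4   5   6   7
  0   T   F   F   F   F   F   F   F
  1   T   F   F   F   T   F   F   F
  2   T   F   F   T   T   F   F   T
  3   T   T   F   T   T   T   F   T
  4   T   T   F   T   T   T   T   T
  5   T   T   T   T   T   T   T   T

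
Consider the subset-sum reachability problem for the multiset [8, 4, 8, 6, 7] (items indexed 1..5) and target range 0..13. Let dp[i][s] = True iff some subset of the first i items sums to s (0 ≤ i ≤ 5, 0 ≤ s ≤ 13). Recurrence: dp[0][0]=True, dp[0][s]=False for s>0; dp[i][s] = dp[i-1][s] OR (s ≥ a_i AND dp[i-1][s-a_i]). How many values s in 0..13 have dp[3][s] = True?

4

i\s   0   1   2   3   4   5   6   7   8   9  10  11  12  13
  0   T   F   F   F   F   F   F   F   F   F   F   F   F   F
  1   T   F   F   F   F   F   F   F   T   F   F   F   F   F
  2   T   F   F   F   T   F   F   F   T   F   F   F   T   F
  3   T   F   F   F   T   F   F   F   T   F   F   F   T   F
  4   T   F   F   F   T   F   T   F   T   F   T   F   T   F
  5   T   F   F   F   T   F   T   T   T   F   T   T   T   T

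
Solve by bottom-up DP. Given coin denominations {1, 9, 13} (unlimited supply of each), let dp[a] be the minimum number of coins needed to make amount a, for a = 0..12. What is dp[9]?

 a  0  1  2  3  4  5  6  7  8  9 10 11 12
dp  0  1  2  3  4  5  6  7  8  1  2  3  4

1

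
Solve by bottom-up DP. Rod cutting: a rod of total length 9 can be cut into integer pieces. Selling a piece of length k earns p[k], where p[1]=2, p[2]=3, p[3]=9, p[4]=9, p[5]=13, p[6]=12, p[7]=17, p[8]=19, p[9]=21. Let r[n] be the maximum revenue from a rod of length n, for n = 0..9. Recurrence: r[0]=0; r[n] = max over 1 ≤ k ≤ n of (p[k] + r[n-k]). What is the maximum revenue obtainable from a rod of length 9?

27

   n    0    1    2    3    4    5    6    7    8    9
r[n]    0    2    4    9   11   13   18   20   22   27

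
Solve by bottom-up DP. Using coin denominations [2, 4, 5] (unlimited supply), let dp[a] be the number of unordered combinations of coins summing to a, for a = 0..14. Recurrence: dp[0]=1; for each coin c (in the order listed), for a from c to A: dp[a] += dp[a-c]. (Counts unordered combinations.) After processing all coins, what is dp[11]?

2

after  coin     0     1     2     3     4     5     6     7     8     9    10    11    12    13    14
          2     1     0     1     0     1     0     1     0     1     0     1     0     1     0     1
          4     1     0     1     0     2     0     2     0     3     0     3     0     4     0     4
          5     1     0     1     0     2     1     2     1     3     2     4     2     5     3     6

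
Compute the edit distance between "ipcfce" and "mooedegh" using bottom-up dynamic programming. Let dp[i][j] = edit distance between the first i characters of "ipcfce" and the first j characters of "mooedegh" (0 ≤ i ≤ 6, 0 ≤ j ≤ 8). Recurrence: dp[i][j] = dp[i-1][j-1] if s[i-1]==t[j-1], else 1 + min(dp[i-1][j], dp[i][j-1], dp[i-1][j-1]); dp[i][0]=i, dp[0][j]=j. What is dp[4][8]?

8

   ''  m  o  o  e  d  e  g  h
''  0  1  2  3  4  5  6  7  8
 i  1  1  2  3  4  5  6  7  8
 p  2  2  2  3  4  5  6  7  8
 c  3  3  3  3  4  5  6  7  8
 f  4  4  4  4  4  5  6  7  8
 c  5  5  5  5  5  5  6  7  8
 e  6  6  6  6  5  6  5  6  7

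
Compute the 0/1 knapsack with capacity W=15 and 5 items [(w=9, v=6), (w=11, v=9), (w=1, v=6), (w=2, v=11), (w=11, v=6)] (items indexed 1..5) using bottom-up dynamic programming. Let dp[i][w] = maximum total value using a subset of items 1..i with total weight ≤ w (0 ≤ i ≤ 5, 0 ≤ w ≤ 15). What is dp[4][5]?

i\w   0   1   2   3   4   5   6   7   8   9  10  11  12  13  14  15
  0   0   0   0   0   0   0   0   0   0   0   0   0   0   0   0   0
  1   0   0   0   0   0   0   0   0   0   6   6   6   6   6   6   6
  2   0   0   0   0   0   0   0   0   0   6   6   9   9   9   9   9
  3   0   6   6   6   6   6   6   6   6   6  12  12  15  15  15  15
  4   0   6  11  17  17  17  17  17  17  17  17  17  23  23  26  26
  5   0   6  11  17  17  17  17  17  17  17  17  17  23  23  26  26

17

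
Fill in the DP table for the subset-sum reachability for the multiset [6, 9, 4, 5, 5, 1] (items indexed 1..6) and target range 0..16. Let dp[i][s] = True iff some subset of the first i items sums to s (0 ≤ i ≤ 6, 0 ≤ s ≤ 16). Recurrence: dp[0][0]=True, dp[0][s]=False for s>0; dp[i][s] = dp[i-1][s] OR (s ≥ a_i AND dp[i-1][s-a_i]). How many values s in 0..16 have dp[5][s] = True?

i\s   0   1   2   3   4   5   6   7   8   9  10  11  12  13  14  15  16
  0   T   F   F   F   F   F   F   F   F   F   F   F   F   F   F   F   F
  1   T   F   F   F   F   F   T   F   F   F   F   F   F   F   F   F   F
  2   T   F   F   F   F   F   T   F   F   T   F   F   F   F   F   T   F
  3   T   F   F   F   T   F   T   F   F   T   T   F   F   T   F   T   F
  4   T   F   F   F   T   T   T   F   F   T   T   T   F   T   T   T   F
  5   T   F   F   F   T   T   T   F   F   T   T   T   F   T   T   T   T
  6   T   T   F   F   T   T   T   T   F   T   T   T   T   T   T   T   T

11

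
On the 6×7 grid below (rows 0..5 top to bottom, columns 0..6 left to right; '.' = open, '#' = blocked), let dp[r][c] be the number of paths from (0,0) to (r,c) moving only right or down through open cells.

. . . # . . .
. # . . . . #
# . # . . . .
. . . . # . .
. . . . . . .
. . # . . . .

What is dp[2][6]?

3

r\c   0   1   2   3   4   5   6
  0   1   1   1   0   0   0   0
  1   1   0   1   1   1   1   0
  2   0   0   0   1   2   3   3
  3   0   0   0   1   0   3   6
  4   0   0   0   1   1   4  10
  5   0   0   0   1   2   6  16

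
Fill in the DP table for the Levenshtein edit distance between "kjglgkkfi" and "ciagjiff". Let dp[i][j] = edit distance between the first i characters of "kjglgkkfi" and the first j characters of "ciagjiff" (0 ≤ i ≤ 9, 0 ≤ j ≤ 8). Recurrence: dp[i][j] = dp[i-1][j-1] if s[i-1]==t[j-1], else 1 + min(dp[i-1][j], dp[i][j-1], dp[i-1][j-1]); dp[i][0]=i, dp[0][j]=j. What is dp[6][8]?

7

   ''  c  i  a  g  j  i  f  f
''  0  1  2  3  4  5  6  7  8
 k  1  1  2  3  4  5  6  7  8
 j  2  2  2  3  4  4  5  6  7
 g  3  3  3  3  3  4  5  6  7
 l  4  4  4  4  4  4  5  6  7
 g  5  5  5  5  4  5  5  6  7
 k  6  6  6  6  5  5  6  6  7
 k  7  7  7  7  6  6  6  7  7
 f  8  8  8  8  7  7  7  6  7
 i  9  9  8  9  8  8  7  7  7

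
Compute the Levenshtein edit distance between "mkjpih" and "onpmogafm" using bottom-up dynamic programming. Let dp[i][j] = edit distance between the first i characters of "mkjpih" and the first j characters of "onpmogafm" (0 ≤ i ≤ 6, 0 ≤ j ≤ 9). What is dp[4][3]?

3

   ''  o  n  p  m  o  g  a  f  m
''  0  1  2  3  4  5  6  7  8  9
 m  1  1  2  3  3  4  5  6  7  8
 k  2  2  2  3  4  4  5  6  7  8
 j  3  3  3  3  4  5  5  6  7  8
 p  4  4  4  3  4  5  6  6  7  8
 i  5  5  5  4  4  5  6  7  7  8
 h  6  6  6  5  5  5  6  7  8  8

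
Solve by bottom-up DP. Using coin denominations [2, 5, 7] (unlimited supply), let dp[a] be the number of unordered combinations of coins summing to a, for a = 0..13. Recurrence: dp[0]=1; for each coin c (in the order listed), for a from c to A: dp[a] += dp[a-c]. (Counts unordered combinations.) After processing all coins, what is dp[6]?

after  coin     0     1     2     3     4     5     6     7     8     9    10    11    12    13
          2     1     0     1     0     1     0     1     0     1     0     1     0     1     0
          5     1     0     1     0     1     1     1     1     1     1     2     1     2     1
          7     1     0     1     0     1     1     1     2     1     2     2     2     3     2

1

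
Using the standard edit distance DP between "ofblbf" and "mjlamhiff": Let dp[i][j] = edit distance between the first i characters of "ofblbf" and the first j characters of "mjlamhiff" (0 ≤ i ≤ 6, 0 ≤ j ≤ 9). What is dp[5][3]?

4

   ''  m  j  l  a  m  h  i  f  f
''  0  1  2  3  4  5  6  7  8  9
 o  1  1  2  3  4  5  6  7  8  9
 f  2  2  2  3  4  5  6  7  7  8
 b  3  3  3  3  4  5  6  7  8  8
 l  4  4  4  3  4  5  6  7  8  9
 b  5  5  5  4  4  5  6  7  8  9
 f  6  6  6  5  5  5  6  7  7  8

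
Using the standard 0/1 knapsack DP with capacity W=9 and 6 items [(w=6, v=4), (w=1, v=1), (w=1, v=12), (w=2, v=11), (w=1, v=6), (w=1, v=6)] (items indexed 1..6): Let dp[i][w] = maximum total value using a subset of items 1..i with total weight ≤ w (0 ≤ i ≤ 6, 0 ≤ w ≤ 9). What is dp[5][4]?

29

i\w   0   1   2   3   4   5   6   7   8   9
  0   0   0   0   0   0   0   0   0   0   0
  1   0   0   0   0   0   0   4   4   4   4
  2   0   1   1   1   1   1   4   5   5   5
  3   0  12  13  13  13  13  13  16  17  17
  4   0  12  13  23  24  24  24  24  24  27
  5   0  12  18  23  29  30  30  30  30  30
  6   0  12  18  24  29  35  36  36  36  36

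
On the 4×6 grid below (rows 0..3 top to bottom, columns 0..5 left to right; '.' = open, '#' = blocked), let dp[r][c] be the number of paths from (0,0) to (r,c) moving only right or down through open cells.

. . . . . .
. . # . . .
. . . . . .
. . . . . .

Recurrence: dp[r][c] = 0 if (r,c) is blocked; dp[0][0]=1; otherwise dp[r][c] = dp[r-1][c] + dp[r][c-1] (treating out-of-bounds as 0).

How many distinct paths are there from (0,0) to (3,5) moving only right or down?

26

r\c   0   1   2   3   4   5
  0   1   1   1   1   1   1
  1   1   2   0   1   2   3
  2   1   3   3   4   6   9
  3   1   4   7  11  17  26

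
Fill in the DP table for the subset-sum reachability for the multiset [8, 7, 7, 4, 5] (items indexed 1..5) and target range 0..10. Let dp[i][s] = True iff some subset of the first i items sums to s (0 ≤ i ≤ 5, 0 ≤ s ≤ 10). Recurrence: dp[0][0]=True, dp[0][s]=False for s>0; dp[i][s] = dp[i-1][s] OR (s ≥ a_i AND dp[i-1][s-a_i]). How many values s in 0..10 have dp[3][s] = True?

3

i\s   0   1   2   3   4   5   6   7   8   9  10
  0   T   F   F   F   F   F   F   F   F   F   F
  1   T   F   F   F   F   F   F   F   T   F   F
  2   T   F   F   F   F   F   F   T   T   F   F
  3   T   F   F   F   F   F   F   T   T   F   F
  4   T   F   F   F   T   F   F   T   T   F   F
  5   T   F   F   F   T   T   F   T   T   T   F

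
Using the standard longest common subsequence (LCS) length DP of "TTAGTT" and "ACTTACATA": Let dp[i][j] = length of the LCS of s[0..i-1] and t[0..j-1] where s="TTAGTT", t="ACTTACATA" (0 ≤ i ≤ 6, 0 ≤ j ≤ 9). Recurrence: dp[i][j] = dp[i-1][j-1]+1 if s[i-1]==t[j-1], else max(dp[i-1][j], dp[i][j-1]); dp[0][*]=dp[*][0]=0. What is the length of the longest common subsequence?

   ''  A  C  T  T  A  C  A  T  A
''  0  0  0  0  0  0  0  0  0  0
 T  0  0  0  1  1  1  1  1  1  1
 T  0  0  0  1  2  2  2  2  2  2
 A  0  1  1  1  2  3  3  3  3  3
 G  0  1  1  1  2  3  3  3  3  3
 T  0  1  1  2  2  3  3  3  4  4
 T  0  1  1  2  3  3  3  3  4  4

4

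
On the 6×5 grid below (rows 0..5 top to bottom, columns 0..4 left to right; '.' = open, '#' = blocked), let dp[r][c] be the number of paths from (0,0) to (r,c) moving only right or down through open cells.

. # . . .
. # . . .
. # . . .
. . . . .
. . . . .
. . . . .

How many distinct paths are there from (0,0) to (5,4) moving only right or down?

r\c   0   1   2   3   4
  0   1   0   0   0   0
  1   1   0   0   0   0
  2   1   0   0   0   0
  3   1   1   1   1   1
  4   1   2   3   4   5
  5   1   3   6  10  15

15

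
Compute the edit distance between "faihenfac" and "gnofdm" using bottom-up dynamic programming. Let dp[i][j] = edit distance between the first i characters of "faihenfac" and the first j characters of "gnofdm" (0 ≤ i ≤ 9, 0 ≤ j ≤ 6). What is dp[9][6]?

8

   ''  g  n  o  f  d  m
''  0  1  2  3  4  5  6
 f  1  1  2  3  3  4  5
 a  2  2  2  3  4  4  5
 i  3  3  3  3  4  5  5
 h  4  4  4  4  4  5  6
 e  5  5  5  5  5  5  6
 n  6  6  5  6  6  6  6
 f  7  7  6  6  6  7  7
 a  8  8  7  7  7  7  8
 c  9  9  8  8  8  8  8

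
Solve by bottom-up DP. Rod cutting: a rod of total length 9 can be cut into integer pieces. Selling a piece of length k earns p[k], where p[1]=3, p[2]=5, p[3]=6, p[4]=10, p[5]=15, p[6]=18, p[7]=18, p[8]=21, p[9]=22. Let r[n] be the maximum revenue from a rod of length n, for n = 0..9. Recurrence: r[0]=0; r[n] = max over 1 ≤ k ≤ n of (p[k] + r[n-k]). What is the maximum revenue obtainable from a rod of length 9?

27

   n    0    1    2    3    4    5    6    7    8    9
r[n]    0    3    6    9   12   15   18   21   24   27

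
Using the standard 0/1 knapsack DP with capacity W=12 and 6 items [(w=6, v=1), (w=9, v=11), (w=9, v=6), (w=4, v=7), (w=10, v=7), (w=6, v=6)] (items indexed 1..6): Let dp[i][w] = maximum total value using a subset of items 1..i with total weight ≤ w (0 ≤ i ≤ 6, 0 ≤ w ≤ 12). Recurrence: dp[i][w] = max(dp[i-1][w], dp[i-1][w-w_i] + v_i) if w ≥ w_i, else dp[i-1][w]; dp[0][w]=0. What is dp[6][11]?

i\w   0   1   2   3   4   5   6   7   8   9  10  11  12
  0   0   0   0   0   0   0   0   0   0   0   0   0   0
  1   0   0   0   0   0   0   1   1   1   1   1   1   1
  2   0   0   0   0   0   0   1   1   1  11  11  11  11
  3   0   0   0   0   0   0   1   1   1  11  11  11  11
  4   0   0   0   0   7   7   7   7   7  11  11  11  11
  5   0   0   0   0   7   7   7   7   7  11  11  11  11
  6   0   0   0   0   7   7   7   7   7  11  13  13  13

13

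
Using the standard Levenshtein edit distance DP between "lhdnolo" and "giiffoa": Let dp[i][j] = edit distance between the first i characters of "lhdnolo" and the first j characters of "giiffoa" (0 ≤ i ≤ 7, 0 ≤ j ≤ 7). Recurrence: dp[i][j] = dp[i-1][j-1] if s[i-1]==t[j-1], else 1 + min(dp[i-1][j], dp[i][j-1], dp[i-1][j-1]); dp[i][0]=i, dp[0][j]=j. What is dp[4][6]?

6

   ''  g  i  i  f  f  o  a
''  0  1  2  3  4  5  6  7
 l  1  1  2  3  4  5  6  7
 h  2  2  2  3  4  5  6  7
 d  3  3  3  3  4  5  6  7
 n  4  4  4  4  4  5  6  7
 o  5  5  5  5  5  5  5  6
 l  6  6  6  6  6  6  6  6
 o  7  7  7  7  7  7  6  7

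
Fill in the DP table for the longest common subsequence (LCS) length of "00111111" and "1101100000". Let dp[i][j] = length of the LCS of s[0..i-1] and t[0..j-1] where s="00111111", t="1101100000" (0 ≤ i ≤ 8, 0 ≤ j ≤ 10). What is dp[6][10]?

4

   ''  1  1  0  1  1  0  0  0  0  0
''  0  0  0  0  0  0  0  0  0  0  0
 0  0  0  0  1  1  1  1  1  1  1  1
 0  0  0  0  1  1  1  2  2  2  2  2
 1  0  1  1  1  2  2  2  2  2  2  2
 1  0  1  2  2  2  3  3  3  3  3  3
 1  0  1  2  2  3  3  3  3  3  3  3
 1  0  1  2  2  3  4  4  4  4  4  4
 1  0  1  2  2  3  4  4  4  4  4  4
 1  0  1  2  2  3  4  4  4  4  4  4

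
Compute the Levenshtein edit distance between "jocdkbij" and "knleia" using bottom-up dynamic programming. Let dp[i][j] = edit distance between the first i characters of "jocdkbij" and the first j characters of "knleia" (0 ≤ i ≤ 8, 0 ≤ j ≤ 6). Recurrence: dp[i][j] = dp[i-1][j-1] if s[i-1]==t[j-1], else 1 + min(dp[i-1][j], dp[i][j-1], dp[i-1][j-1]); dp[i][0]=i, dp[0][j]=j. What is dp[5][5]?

   ''  k  n  l  e  i  a
''  0  1  2  3  4  5  6
 j  1  1  2  3  4  5  6
 o  2  2  2  3  4  5  6
 c  3  3  3  3  4  5  6
 d  4  4  4  4  4  5  6
 k  5  4  5  5  5  5  6
 b  6  5  5  6  6  6  6
 i  7  6  6  6  7  6  7
 j  8  7  7  7  7  7  7

5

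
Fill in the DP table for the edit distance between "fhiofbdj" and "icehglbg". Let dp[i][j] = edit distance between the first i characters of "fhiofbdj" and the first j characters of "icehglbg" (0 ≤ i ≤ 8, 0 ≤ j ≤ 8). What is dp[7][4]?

6

   ''  i  c  e  h  g  l  b  g
''  0  1  2  3  4  5  6  7  8
 f  1  1  2  3  4  5  6  7  8
 h  2  2  2  3  3  4  5  6  7
 i  3  2  3  3  4  4  5  6  7
 o  4  3  3  4  4  5  5  6  7
 f  5  4  4  4  5  5  6  6  7
 b  6  5  5  5  5  6  6  6  7
 d  7  6  6  6  6  6  7  7  7
 j  8  7  7  7  7  7  7  8  8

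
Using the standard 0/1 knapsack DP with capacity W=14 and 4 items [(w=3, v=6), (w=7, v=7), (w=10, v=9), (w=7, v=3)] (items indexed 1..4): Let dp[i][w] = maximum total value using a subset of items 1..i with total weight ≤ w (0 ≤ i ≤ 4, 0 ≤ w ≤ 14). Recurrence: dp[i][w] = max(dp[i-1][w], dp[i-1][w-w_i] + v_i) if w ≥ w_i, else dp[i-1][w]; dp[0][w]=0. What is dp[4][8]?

7

i\w   0   1   2   3   4   5   6   7   8   9  10  11  12  13  14
  0   0   0   0   0   0   0   0   0   0   0   0   0   0   0   0
  1   0   0   0   6   6   6   6   6   6   6   6   6   6   6   6
  2   0   0   0   6   6   6   6   7   7   7  13  13  13  13  13
  3   0   0   0   6   6   6   6   7   7   7  13  13  13  15  15
  4   0   0   0   6   6   6   6   7   7   7  13  13  13  15  15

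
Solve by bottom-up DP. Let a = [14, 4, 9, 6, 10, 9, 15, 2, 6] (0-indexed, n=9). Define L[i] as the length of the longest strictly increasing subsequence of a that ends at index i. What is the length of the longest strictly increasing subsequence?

4

   i    0    1    2    3    4    5    6    7    8
a[i]   14    4    9    6   10    9   15    2    6
L[i]    1    1    2    2    3    3    4    1    2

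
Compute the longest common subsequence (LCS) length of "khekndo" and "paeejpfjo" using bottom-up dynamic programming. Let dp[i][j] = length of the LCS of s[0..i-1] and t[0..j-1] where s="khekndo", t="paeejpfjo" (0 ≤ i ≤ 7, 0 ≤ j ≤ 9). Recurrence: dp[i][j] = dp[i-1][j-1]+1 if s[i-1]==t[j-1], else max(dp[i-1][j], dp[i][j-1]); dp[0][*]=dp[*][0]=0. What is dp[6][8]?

   ''  p  a  e  e  j  p  f  j  o
''  0  0  0  0  0  0  0  0  0  0
 k  0  0  0  0  0  0  0  0  0  0
 h  0  0  0  0  0  0  0  0  0  0
 e  0  0  0  1  1  1  1  1  1  1
 k  0  0  0  1  1  1  1  1  1  1
 n  0  0  0  1  1  1  1  1  1  1
 d  0  0  0  1  1  1  1  1  1  1
 o  0  0  0  1  1  1  1  1  1  2

1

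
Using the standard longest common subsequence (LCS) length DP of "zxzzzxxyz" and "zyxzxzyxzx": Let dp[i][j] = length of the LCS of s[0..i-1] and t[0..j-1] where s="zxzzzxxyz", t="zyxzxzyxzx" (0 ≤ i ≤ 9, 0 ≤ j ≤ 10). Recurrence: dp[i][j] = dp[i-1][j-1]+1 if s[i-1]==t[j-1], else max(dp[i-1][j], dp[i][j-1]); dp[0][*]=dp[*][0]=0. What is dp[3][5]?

3

   ''  z  y  x  z  x  z  y  x  z  x
''  0  0  0  0  0  0  0  0  0  0  0
 z  0  1  1  1  1  1  1  1  1  1  1
 x  0  1  1  2  2  2  2  2  2  2  2
 z  0  1  1  2  3  3  3  3  3  3  3
 z  0  1  1  2  3  3  4  4  4  4  4
 z  0  1  1  2  3  3  4  4  4  5  5
 x  0  1  1  2  3  4  4  4  5  5  6
 x  0  1  1  2  3  4  4  4  5  5  6
 y  0  1  2  2  3  4  4  5  5  5  6
 z  0  1  2  2  3  4  5  5  5  6  6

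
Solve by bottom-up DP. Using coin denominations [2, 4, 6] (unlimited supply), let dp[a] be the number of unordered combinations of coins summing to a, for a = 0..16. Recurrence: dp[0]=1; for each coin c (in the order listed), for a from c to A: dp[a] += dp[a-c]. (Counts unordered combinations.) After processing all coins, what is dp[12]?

after  coin     0     1     2     3     4     5     6     7     8     9    10    11    12    13    14    15    16
          2     1     0     1     0     1     0     1     0     1     0     1     0     1     0     1     0     1
          4     1     0     1     0     2     0     2     0     3     0     3     0     4     0     4     0     5
          6     1     0     1     0     2     0     3     0     4     0     5     0     7     0     8     0    10

7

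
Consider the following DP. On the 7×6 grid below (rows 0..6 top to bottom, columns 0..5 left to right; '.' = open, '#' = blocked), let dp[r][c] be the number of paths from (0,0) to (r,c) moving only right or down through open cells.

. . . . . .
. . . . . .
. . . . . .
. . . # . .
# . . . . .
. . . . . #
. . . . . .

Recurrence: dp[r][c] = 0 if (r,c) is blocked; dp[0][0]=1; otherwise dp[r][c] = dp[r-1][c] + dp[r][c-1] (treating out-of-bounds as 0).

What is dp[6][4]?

r\c   0   1   2   3   4   5
  0   1   1   1   1   1   1
  1   1   2   3   4   5   6
  2   1   3   6  10  15  21
  3   1   4  10   0  15  36
  4   0   4  14  14  29  65
  5   0   4  18  32  61   0
  6   0   4  22  54 115 115

115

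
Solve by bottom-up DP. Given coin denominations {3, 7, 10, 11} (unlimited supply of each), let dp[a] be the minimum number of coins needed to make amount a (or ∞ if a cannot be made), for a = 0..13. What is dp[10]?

1

 a  0  1  2  3  4  5  6  7  8  9 10 11 12 13
dp  0  -  -  1  -  -  2  1  -  3  1  1  4  2
(- denotes ∞ / unreachable)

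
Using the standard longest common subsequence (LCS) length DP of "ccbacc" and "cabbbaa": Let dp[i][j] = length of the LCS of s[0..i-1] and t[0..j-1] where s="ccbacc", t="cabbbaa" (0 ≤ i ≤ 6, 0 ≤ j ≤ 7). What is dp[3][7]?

2

   ''  c  a  b  b  b  a  a
''  0  0  0  0  0  0  0  0
 c  0  1  1  1  1  1  1  1
 c  0  1  1  1  1  1  1  1
 b  0  1  1  2  2  2  2  2
 a  0  1  2  2  2  2  3  3
 c  0  1  2  2  2  2  3  3
 c  0  1  2  2  2  2  3  3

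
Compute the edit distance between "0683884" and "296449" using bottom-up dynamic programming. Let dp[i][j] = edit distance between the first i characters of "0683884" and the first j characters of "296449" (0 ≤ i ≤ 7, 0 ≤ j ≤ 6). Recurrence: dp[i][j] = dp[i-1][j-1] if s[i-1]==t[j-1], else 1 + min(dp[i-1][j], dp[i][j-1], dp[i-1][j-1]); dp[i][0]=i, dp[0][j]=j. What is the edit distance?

   ''  2  9  6  4  4  9
''  0  1  2  3  4  5  6
 0  1  1  2  3  4  5  6
 6  2  2  2  2  3  4  5
 8  3  3  3  3  3  4  5
 3  4  4  4  4  4  4  5
 8  5  5  5  5  5  5  5
 8  6  6  6  6  6  6  6
 4  7  7  7  7  6  6  7

7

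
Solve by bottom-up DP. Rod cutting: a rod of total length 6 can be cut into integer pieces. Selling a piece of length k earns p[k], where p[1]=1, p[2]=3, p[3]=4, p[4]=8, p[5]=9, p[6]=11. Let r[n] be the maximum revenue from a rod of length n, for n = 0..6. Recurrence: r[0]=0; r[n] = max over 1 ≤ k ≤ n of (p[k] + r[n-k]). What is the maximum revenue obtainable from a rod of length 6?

11

   n    0    1    2    3    4    5    6
r[n]    0    1    3    4    8    9   11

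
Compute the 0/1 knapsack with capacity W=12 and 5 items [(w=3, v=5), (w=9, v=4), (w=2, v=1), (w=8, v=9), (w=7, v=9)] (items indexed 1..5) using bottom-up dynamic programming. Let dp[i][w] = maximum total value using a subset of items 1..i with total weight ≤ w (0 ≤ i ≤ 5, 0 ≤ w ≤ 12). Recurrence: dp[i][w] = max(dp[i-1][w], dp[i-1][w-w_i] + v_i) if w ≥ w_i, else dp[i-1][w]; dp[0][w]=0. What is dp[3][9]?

i\w   0   1   2   3   4   5   6   7   8   9  10  11  12
  0   0   0   0   0   0   0   0   0   0   0   0   0   0
  1   0   0   0   5   5   5   5   5   5   5   5   5   5
  2   0   0   0   5   5   5   5   5   5   5   5   5   9
  3   0   0   1   5   5   6   6   6   6   6   6   6   9
  4   0   0   1   5   5   6   6   6   9   9  10  14  14
  5   0   0   1   5   5   6   6   9   9  10  14  14  15

6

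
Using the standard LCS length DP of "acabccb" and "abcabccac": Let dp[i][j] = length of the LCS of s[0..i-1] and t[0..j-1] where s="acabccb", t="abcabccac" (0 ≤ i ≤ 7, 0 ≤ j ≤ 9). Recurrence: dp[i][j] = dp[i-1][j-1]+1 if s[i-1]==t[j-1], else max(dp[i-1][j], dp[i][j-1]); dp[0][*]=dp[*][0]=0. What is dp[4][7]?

4

   ''  a  b  c  a  b  c  c  a  c
''  0  0  0  0  0  0  0  0  0  0
 a  0  1  1  1  1  1  1  1  1  1
 c  0  1  1  2  2  2  2  2  2  2
 a  0  1  1  2  3  3  3  3  3  3
 b  0  1  2  2  3  4  4  4  4  4
 c  0  1  2  3  3  4  5  5  5  5
 c  0  1  2  3  3  4  5  6  6  6
 b  0  1  2  3  3  4  5  6  6  6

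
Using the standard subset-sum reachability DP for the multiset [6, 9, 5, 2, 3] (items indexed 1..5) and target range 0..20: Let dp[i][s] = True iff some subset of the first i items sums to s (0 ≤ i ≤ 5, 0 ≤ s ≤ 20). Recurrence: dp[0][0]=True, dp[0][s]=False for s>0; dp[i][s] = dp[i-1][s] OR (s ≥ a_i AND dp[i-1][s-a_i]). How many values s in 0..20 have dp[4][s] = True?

14

i\s   0   1   2   3   4   5   6   7   8   9  10  11  12  13  14  15  16  17  18  19  20
  0   T   F   F   F   F   F   F   F   F   F   F   F   F   F   F   F   F   F   F   F   F
  1   T   F   F   F   F   F   T   F   F   F   F   F   F   F   F   F   F   F   F   F   F
  2   T   F   F   F   F   F   T   F   F   T   F   F   F   F   F   T   F   F   F   F   F
  3   T   F   F   F   F   T   T   F   F   T   F   T   F   F   T   T   F   F   F   F   T
  4   T   F   T   F   F   T   T   T   T   T   F   T   F   T   T   T   T   T   F   F   T
  5   T   F   T   T   F   T   T   T   T   T   T   T   T   T   T   T   T   T   T   T   T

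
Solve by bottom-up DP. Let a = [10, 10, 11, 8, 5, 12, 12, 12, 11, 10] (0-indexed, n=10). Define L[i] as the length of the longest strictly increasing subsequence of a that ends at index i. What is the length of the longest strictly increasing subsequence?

3

   i    0    1    2    3    4    5    6    7    8    9
a[i]   10   10   11    8    5   12   12   12   11   10
L[i]    1    1    2    1    1    3    3    3    2    2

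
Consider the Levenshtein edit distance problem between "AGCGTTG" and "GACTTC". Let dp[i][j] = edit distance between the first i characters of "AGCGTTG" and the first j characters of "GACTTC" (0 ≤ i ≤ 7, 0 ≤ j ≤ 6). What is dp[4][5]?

4

   ''  G  A  C  T  T  C
''  0  1  2  3  4  5  6
 A  1  1  1  2  3  4  5
 G  2  1  2  2  3  4  5
 C  3  2  2  2  3  4  4
 G  4  3  3  3  3  4  5
 T  5  4  4  4  3  3  4
 T  6  5  5  5  4  3  4
 G  7  6  6  6  5  4  4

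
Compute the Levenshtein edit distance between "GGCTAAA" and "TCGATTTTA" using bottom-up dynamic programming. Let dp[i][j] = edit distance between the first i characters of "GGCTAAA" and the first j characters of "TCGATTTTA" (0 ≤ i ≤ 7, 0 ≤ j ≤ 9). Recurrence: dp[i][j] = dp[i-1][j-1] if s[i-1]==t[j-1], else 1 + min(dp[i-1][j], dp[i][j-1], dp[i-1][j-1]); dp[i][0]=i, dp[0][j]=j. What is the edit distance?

6

   ''  T  C  G  A  T  T  T  T  A
''  0  1  2  3  4  5  6  7  8  9
 G  1  1  2  2  3  4  5  6  7  8
 G  2  2  2  2  3  4  5  6  7  8
 C  3  3  2  3  3  4  5  6  7  8
 T  4  3  3  3  4  3  4  5  6  7
 A  5  4  4  4  3  4  4  5  6  6
 A  6  5  5  5  4  4  5  5  6  6
 A  7  6  6  6  5  5  5  6  6  6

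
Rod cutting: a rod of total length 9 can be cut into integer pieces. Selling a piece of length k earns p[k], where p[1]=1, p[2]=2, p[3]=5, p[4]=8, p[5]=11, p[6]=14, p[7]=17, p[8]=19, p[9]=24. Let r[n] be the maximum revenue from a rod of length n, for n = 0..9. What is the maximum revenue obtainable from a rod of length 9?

24

   n    0    1    2    3    4    5    6    7    8    9
r[n]    0    1    2    5    8   11   14   17   19   24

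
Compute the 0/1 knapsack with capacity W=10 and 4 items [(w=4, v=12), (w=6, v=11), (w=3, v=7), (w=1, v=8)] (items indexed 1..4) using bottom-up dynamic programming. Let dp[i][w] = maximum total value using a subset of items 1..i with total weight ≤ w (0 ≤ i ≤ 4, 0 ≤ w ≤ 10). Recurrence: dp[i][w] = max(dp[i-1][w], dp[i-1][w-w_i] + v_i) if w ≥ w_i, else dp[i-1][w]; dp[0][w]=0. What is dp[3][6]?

12

i\w   0   1   2   3   4   5   6   7   8   9  10
  0   0   0   0   0   0   0   0   0   0   0   0
  1   0   0   0   0  12  12  12  12  12  12  12
  2   0   0   0   0  12  12  12  12  12  12  23
  3   0   0   0   7  12  12  12  19  19  19  23
  4   0   8   8   8  15  20  20  20  27  27  27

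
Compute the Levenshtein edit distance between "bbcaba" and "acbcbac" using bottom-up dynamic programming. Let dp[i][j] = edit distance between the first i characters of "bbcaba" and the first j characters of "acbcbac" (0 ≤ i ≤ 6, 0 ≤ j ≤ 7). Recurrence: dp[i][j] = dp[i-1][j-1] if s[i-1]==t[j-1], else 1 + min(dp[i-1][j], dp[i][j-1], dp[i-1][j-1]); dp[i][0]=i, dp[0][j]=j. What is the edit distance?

   ''  a  c  b  c  b  a  c
''  0  1  2  3  4  5  6  7
 b  1  1  2  2  3  4  5  6
 b  2  2  2  2  3  3  4  5
 c  3  3  2  3  2  3  4  4
 a  4  3  3  3  3  3  3  4
 b  5  4  4  3  4  3  4  4
 a  6  5  5  4  4  4  3  4

4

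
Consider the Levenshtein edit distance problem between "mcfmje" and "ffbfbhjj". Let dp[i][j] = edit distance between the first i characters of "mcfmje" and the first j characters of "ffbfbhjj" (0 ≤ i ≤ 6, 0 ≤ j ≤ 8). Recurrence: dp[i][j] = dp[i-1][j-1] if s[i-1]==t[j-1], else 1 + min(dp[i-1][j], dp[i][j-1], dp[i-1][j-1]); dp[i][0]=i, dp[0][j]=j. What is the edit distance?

   ''  f  f  b  f  b  h  j  j
''  0  1  2  3  4  5  6  7  8
 m  1  1  2  3  4  5  6  7  8
 c  2  2  2  3  4  5  6  7  8
 f  3  2  2  3  3  4  5  6  7
 m  4  3  3  3  4  4  5  6  7
 j  5  4  4  4  4  5  5  5  6
 e  6  5  5  5  5  5  6  6  6

6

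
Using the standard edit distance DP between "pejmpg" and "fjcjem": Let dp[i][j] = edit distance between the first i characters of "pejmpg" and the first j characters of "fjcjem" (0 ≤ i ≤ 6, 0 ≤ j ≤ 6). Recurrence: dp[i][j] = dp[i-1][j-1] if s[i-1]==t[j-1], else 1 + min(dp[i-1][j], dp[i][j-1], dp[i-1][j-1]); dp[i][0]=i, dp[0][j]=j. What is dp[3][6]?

5

   ''  f  j  c  j  e  m
''  0  1  2  3  4  5  6
 p  1  1  2  3  4  5  6
 e  2  2  2  3  4  4  5
 j  3  3  2  3  3  4  5
 m  4  4  3  3  4  4  4
 p  5  5  4  4  4  5  5
 g  6  6  5  5  5  5  6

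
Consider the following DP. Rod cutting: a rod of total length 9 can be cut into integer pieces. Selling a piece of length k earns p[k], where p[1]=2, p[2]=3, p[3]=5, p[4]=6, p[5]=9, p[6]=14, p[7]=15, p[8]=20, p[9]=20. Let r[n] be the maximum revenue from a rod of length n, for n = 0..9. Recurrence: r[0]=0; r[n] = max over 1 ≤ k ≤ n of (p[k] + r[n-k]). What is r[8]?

20

   n    0    1    2    3    4    5    6    7    8    9
r[n]    0    2    4    6    8   10   14   16   20   22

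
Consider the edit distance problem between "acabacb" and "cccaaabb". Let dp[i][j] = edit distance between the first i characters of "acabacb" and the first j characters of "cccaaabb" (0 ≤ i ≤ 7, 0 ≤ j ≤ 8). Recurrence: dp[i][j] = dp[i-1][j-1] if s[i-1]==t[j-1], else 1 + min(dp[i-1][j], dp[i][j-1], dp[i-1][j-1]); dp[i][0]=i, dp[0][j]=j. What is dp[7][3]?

   ''  c  c  c  a  a  a  b  b
''  0  1  2  3  4  5  6  7  8
 a  1  1  2  3  3  4  5  6  7
 c  2  1  1  2  3  4  5  6  7
 a  3  2  2  2  2  3  4  5  6
 b  4  3  3  3  3  3  4  4  5
 a  5  4  4  4  3  3  3  4  5
 c  6  5  4  4  4  4  4  4  5
 b  7  6  5  5  5  5  5  4  4

5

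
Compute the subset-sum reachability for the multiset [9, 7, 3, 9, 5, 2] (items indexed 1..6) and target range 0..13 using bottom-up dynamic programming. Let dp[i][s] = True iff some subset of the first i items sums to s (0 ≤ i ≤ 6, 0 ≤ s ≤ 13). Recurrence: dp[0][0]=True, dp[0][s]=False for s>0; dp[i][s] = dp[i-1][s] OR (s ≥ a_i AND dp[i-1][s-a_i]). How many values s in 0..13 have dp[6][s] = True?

10

i\s   0   1   2   3   4   5   6   7   8   9  10  11  12  13
  0   T   F   F   F   F   F   F   F   F   F   F   F   F   F
  1   T   F   F   F   F   F   F   F   F   T   F   F   F   F
  2   T   F   F   F   F   F   F   T   F   T   F   F   F   F
  3   T   F   F   T   F   F   F   T   F   T   T   F   T   F
  4   T   F   F   T   F   F   F   T   F   T   T   F   T   F
  5   T   F   F   T   F   T   F   T   T   T   T   F   T   F
  6   T   F   T   T   F   T   F   T   T   T   T   T   T   F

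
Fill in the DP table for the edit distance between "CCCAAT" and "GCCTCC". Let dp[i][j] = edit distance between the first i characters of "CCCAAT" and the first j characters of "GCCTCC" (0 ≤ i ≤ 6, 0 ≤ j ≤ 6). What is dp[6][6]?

   ''  G  C  C  T  C  C
''  0  1  2  3  4  5  6
 C  1  1  1  2  3  4  5
 C  2  2  1  1  2  3  4
 C  3  3  2  1  2  2  3
 A  4  4  3  2  2  3  3
 A  5  5  4  3  3  3  4
 T  6  6  5  4  3  4  4

4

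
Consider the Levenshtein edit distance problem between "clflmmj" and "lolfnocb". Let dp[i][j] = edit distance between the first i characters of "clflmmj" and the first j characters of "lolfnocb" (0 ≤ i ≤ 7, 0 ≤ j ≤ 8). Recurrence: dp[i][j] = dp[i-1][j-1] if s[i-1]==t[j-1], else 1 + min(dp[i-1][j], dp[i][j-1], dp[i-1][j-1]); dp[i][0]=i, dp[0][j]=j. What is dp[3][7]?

   ''  l  o  l  f  n  o  c  b
''  0  1  2  3  4  5  6  7  8
 c  1  1  2  3  4  5  6  6  7
 l  2  1  2  2  3  4  5  6  7
 f  3  2  2  3  2  3  4  5  6
 l  4  3  3  2  3  3  4  5  6
 m  5  4  4  3  3  4  4  5  6
 m  6  5  5  4  4  4  5  5  6
 j  7  6  6  5  5  5  5  6  6

5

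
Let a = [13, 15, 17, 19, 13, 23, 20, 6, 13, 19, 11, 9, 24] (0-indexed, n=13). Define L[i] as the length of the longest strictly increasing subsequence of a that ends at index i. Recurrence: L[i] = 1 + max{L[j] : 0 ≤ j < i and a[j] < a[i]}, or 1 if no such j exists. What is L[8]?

2

   i    0    1    2    3    4    5    6    7    8    9   10   11   12
a[i]   13   15   17   19   13   23   20    6   13   19   11    9   24
L[i]    1    2    3    4    1    5    5    1    2    4    2    2    6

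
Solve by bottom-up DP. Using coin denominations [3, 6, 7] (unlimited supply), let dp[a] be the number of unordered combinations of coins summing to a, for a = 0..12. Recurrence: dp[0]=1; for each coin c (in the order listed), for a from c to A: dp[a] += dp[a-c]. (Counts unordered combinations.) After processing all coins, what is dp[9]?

after  coin     0     1     2     3     4     5     6     7     8     9    10    11    12
          3     1     0     0     1     0     0     1     0     0     1     0     0     1
          6     1     0     0     1     0     0     2     0     0     2     0     0     3
          7     1     0     0     1     0     0     2     1     0     2     1     0     3

2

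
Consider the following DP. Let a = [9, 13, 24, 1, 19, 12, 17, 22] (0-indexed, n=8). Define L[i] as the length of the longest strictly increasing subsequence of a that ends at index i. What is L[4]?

   i    0    1    2    3    4    5    6    7
a[i]    9   13   24    1   19   12   17   22
L[i]    1    2    3    1    3    2    3    4

3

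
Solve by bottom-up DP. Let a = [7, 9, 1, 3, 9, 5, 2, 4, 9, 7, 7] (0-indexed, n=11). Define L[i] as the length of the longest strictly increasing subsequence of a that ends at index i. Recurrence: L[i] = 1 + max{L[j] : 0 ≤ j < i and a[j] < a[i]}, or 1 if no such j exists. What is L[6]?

2

   i    0    1    2    3    4    5    6    7    8    9   10
a[i]    7    9    1    3    9    5    2    4    9    7    7
L[i]    1    2    1    2    3    3    2    3    4    4    4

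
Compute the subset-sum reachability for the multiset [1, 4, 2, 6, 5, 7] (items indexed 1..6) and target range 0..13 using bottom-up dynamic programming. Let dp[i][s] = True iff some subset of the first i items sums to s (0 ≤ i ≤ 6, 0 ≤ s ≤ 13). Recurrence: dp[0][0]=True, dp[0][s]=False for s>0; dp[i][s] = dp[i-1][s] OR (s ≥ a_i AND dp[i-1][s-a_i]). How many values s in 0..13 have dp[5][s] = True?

14

i\s   0   1   2   3   4   5   6   7   8   9  10  11  12  13
  0   T   F   F   F   F   F   F   F   F   F   F   F   F   F
  1   T   T   F   F   F   F   F   F   F   F   F   F   F   F
  2   T   T   F   F   T   T   F   F   F   F   F   F   F   F
  3   T   T   T   T   T   T   T   T   F   F   F   F   F   F
  4   T   T   T   T   T   T   T   T   T   T   T   T   T   T
  5   T   T   T   T   T   T   T   T   T   T   T   T   T   T
  6   T   T   T   T   T   T   T   T   T   T   T   T   T   T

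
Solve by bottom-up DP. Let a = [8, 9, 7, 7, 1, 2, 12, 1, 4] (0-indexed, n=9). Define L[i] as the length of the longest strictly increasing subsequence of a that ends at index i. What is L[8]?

   i    0    1    2    3    4    5    6    7    8
a[i]    8    9    7    7    1    2   12    1    4
L[i]    1    2    1    1    1    2    3    1    3

3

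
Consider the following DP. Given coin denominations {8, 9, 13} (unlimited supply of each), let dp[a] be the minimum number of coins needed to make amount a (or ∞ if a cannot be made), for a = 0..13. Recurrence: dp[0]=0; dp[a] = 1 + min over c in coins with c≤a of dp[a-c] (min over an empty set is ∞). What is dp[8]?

1

 a  0  1  2  3  4  5  6  7  8  9 10 11 12 13
dp  0  -  -  -  -  -  -  -  1  1  -  -  -  1
(- denotes ∞ / unreachable)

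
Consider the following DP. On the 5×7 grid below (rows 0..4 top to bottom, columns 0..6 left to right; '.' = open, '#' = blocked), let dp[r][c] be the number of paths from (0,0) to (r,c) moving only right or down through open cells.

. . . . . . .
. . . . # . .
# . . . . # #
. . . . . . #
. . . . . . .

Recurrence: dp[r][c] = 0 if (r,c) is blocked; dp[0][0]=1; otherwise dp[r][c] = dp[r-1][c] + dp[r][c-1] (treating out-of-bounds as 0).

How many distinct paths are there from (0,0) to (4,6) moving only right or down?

75

r\c   0   1   2   3   4   5   6
  0   1   1   1   1   1   1   1
  1   1   2   3   4   0   1   2
  2   0   2   5   9   9   0   0
  3   0   2   7  16  25  25   0
  4   0   2   9  25  50  75  75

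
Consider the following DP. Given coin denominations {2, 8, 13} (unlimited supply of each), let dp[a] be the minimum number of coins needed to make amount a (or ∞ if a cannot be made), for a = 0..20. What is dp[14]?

4

 a  0  1  2  3  4  5  6  7  8  9 10 11 12 13 14 15 16 17 18 19 20
dp  0  -  1  -  2  -  3  -  1  -  2  -  3  1  4  2  2  3  3  4  4
(- denotes ∞ / unreachable)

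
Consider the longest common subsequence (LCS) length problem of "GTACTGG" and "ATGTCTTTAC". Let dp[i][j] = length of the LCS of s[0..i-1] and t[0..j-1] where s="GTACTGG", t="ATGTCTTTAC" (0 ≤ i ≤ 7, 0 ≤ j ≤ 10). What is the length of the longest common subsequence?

   ''  A  T  G  T  C  T  T  T  A  C
''  0  0  0  0  0  0  0  0  0  0  0
 G  0  0  0  1  1  1  1  1  1  1  1
 T  0  0  1  1  2  2  2  2  2  2  2
 A  0  1  1  1  2  2  2  2  2  3  3
 C  0  1  1  1  2  3  3  3  3  3  4
 T  0  1  2  2  2  3  4  4  4  4  4
 G  0  1  2  3  3  3  4  4  4  4  4
 G  0  1  2  3  3  3  4  4  4  4  4

4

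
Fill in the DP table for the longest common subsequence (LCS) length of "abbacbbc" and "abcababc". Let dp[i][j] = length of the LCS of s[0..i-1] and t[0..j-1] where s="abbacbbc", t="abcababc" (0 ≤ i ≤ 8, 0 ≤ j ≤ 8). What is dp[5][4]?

   ''  a  b  c  a  b  a  b  c
''  0  0  0  0  0  0  0  0  0
 a  0  1  1  1  1  1  1  1  1
 b  0  1  2  2  2  2  2  2  2
 b  0  1  2  2  2  3  3  3  3
 a  0  1  2  2  3  3  4  4  4
 c  0  1  2  3  3  3  4  4  5
 b  0  1  2  3  3  4  4  5  5
 b  0  1  2  3  3  4  4  5  5
 c  0  1  2  3  3  4  4  5  6

3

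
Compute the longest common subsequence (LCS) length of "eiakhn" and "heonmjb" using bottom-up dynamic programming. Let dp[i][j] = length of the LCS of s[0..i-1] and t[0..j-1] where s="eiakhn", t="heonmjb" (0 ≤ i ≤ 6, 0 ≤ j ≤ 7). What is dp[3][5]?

   ''  h  e  o  n  m  j  b
''  0  0  0  0  0  0  0  0
 e  0  0  1  1  1  1  1  1
 i  0  0  1  1  1  1  1  1
 a  0  0  1  1  1  1  1  1
 k  0  0  1  1  1  1  1  1
 h  0  1  1  1  1  1  1  1
 n  0  1  1  1  2  2  2  2

1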